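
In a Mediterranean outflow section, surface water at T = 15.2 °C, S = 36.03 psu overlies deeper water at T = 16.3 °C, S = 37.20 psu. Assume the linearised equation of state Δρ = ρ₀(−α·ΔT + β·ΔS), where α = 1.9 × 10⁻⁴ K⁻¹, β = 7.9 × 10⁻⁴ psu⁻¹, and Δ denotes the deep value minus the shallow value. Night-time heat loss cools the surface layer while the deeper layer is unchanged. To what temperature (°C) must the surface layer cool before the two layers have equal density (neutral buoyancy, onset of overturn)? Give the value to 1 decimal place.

11.4 °C

Neutral buoyancy requires Δρ = 0, i.e. −α(T_deep − T_surf′) + β(S_deep − S_surf) = 0.
T_surf′ = T_deep − (β/α)·ΔS = 16.3 − (7.9 × 10⁻⁴/1.9 × 10⁻⁴)·(+1.17) = 11.435 °C.
Cooling required: 15.2 − (11.435) = 3.765 °C.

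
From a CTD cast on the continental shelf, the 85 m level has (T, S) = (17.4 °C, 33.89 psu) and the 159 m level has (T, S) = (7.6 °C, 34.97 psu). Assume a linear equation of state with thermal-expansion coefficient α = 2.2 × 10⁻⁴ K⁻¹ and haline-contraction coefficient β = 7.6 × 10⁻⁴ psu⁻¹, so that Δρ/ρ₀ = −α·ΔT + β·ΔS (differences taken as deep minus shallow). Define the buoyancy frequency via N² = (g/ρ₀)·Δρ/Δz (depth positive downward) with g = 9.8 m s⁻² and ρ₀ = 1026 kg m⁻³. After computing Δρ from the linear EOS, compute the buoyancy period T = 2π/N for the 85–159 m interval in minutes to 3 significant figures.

5.27 min

ΔT = -9.8 K, ΔS = +1.08 psu (deep − shallow).
Δρ/ρ₀ = −αΔT + βΔS = 2.156 × 10⁻³ + 8.208 × 10⁻⁴ = 2.9768 × 10⁻³, so Δρ ≈ 3.054 kg m⁻³.
N² = (g/ρ₀)·Δρ/Δz = g·(Δρ/ρ₀)/Δz = 9.8 × 2.9768 × 10⁻³ / 74 = 3.9422 × 10⁻⁴ s⁻².
N = √(3.9422 × 10⁻⁴) = 0.019855 rad s⁻¹ → T = 2π/N = 316.45 s = 5.2742 min ≈ 5.27 min.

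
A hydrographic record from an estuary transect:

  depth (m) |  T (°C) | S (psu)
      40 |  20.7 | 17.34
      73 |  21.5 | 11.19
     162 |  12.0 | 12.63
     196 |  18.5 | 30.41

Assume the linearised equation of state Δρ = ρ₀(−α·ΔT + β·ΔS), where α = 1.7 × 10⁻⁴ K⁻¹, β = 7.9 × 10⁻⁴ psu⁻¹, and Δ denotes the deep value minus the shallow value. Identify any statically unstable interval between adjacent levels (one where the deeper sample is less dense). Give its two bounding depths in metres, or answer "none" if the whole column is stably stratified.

Evaluate Δρ/ρ₀ = −αΔT + βΔS across each adjacent pair:
  40–73 m: −αΔT+βΔS = −(1.7 × 10⁻⁴)(+0.8)+(7.9 × 10⁻⁴)(-6.15) = -5.0 × 10⁻³ → UNSTABLE
  73–162 m: −αΔT+βΔS = −(1.7 × 10⁻⁴)(-9.5)+(7.9 × 10⁻⁴)(+1.44) = 2.8 × 10⁻³ → stable
  162–196 m: −αΔT+βΔS = −(1.7 × 10⁻⁴)(+6.5)+(7.9 × 10⁻⁴)(+17.78) = 0.013 → stable
The 40–73 m interval has Δρ < 0: lighter water underlies denser water.

40–73 m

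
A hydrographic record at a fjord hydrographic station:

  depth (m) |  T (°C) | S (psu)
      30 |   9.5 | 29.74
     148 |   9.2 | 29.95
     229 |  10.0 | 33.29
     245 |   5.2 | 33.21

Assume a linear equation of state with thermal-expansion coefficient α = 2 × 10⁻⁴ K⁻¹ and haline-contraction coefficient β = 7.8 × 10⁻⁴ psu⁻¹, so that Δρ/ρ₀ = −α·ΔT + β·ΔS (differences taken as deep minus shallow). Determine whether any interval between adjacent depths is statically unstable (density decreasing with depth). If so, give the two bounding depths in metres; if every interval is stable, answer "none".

none

Evaluate Δρ/ρ₀ = −αΔT + βΔS across each adjacent pair:
  30–148 m: −αΔT+βΔS = −(2 × 10⁻⁴)(-0.3)+(7.8 × 10⁻⁴)(+0.21) = 2.2 × 10⁻⁴ → stable
  148–229 m: −αΔT+βΔS = −(2 × 10⁻⁴)(+0.8)+(7.8 × 10⁻⁴)(+3.34) = 2.4 × 10⁻³ → stable
  229–245 m: −αΔT+βΔS = −(2 × 10⁻⁴)(-4.8)+(7.8 × 10⁻⁴)(-0.08) = 9.0 × 10⁻⁴ → stable
Every interval has Δρ > 0: the column is stably stratified throughout.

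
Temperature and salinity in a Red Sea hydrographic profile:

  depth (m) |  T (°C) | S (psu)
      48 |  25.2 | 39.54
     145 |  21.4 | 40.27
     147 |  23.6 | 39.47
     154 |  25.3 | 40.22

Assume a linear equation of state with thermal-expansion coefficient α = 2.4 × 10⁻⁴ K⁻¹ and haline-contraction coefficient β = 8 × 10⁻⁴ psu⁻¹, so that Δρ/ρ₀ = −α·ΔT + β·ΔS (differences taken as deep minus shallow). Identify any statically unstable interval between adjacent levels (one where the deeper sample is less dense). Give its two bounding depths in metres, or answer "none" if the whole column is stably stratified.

145–147 m

Evaluate Δρ/ρ₀ = −αΔT + βΔS across each adjacent pair:
  48–145 m: −αΔT+βΔS = −(2.4 × 10⁻⁴)(-3.8)+(8 × 10⁻⁴)(+0.73) = 1.5 × 10⁻³ → stable
  145–147 m: −αΔT+βΔS = −(2.4 × 10⁻⁴)(+2.2)+(8 × 10⁻⁴)(-0.80) = -1.2 × 10⁻³ → UNSTABLE
  147–154 m: −αΔT+βΔS = −(2.4 × 10⁻⁴)(+1.7)+(8 × 10⁻⁴)(+0.75) = 1.9 × 10⁻⁴ → stable
The 145–147 m interval has Δρ < 0: lighter water underlies denser water.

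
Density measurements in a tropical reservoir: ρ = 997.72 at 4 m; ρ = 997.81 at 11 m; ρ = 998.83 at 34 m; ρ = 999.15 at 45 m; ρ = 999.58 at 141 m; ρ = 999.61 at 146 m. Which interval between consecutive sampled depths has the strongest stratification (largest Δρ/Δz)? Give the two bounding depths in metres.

11–34 m

Compute the density gradient over each adjacent pair:
  4–11 m: Δρ/Δz = 0.09/7 = 0.013 kg m⁻⁴
  11–34 m: Δρ/Δz = 1.02/23 = 0.044 kg m⁻⁴
  34–45 m: Δρ/Δz = 0.32/11 = 0.029 kg m⁻⁴
  45–141 m: Δρ/Δz = 0.43/96 = 4.5 × 10⁻³ kg m⁻⁴
  141–146 m: Δρ/Δz = 0.03/5 = 6.0 × 10⁻³ kg m⁻⁴
The largest gradient is in the 11–34 m interval — the pycnocline.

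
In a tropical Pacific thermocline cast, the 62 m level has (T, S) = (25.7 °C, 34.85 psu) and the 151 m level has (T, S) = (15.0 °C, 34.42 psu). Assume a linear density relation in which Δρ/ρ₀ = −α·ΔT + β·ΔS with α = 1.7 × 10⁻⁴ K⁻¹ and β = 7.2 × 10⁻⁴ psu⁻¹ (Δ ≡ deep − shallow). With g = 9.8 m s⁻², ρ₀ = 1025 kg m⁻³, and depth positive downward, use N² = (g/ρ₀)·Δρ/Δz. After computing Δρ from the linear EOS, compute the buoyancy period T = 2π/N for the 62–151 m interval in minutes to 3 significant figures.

8.12 min

ΔT = -10.7 K, ΔS = -0.43 psu (deep − shallow).
Δρ/ρ₀ = −αΔT + βΔS = 1.819 × 10⁻³ − 3.096 × 10⁻⁴ = 1.5094 × 10⁻³, so Δρ ≈ 1.547 kg m⁻³.
N² = (g/ρ₀)·Δρ/Δz = g·(Δρ/ρ₀)/Δz = 9.8 × 1.5094 × 10⁻³ / 89 = 1.6620 × 10⁻⁴ s⁻².
N = √(1.6620 × 10⁻⁴) = 0.012892 rad s⁻¹ → T = 2π/N = 487.37 s = 8.1228 min ≈ 8.12 min.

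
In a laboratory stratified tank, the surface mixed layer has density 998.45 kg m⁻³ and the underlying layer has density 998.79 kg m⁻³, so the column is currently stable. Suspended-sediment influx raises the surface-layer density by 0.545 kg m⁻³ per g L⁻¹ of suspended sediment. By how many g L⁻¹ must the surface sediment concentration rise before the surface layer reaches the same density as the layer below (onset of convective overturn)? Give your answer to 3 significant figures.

0.624 g L⁻¹

Density deficit of the surface layer: 998.79 − 998.45 = 0.34 kg m⁻³.
Required change = 0.34 / 0.545 = 0.624 g L⁻¹.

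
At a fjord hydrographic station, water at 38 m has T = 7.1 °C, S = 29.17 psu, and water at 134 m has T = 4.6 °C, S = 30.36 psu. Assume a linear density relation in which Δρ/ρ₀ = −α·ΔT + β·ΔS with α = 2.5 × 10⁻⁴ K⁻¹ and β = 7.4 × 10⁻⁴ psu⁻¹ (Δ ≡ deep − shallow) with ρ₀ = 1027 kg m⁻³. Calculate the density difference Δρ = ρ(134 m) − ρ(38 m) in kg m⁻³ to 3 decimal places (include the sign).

+1.546 kg m⁻³

ΔT = -2.5 K, ΔS = +1.19 psu (deep − shallow).
Δρ/ρ₀ = −(2.5 × 10⁻⁴)(-2.5) + (7.4 × 10⁻⁴)(+1.19) = 1.5056 × 10⁻³.
Δρ = 1027 × (1.5056 × 10⁻³) = +1.546 kg m⁻³.
Positive Δρ: denser below, stable.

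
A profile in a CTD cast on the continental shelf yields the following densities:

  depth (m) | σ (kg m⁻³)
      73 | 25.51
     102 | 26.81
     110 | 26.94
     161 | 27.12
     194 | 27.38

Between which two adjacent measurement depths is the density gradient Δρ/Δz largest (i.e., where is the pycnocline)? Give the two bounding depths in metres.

Compute the density gradient over each adjacent pair:
  73–102 m: Δρ/Δz = 1.30/29 = 0.045 kg m⁻⁴
  102–110 m: Δρ/Δz = 0.13/8 = 0.016 kg m⁻⁴
  110–161 m: Δρ/Δz = 0.18/51 = 3.5 × 10⁻³ kg m⁻⁴
  161–194 m: Δρ/Δz = 0.26/33 = 7.9 × 10⁻³ kg m⁻⁴
The largest gradient is in the 73–102 m interval — the pycnocline.

73–102 m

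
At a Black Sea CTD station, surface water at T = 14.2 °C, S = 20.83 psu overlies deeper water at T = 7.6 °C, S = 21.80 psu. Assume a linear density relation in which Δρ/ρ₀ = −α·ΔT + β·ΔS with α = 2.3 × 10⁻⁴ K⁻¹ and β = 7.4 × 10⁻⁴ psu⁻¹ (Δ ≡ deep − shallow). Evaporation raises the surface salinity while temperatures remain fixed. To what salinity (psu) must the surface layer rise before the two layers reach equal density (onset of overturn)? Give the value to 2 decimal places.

23.85 psu

Neutral buoyancy requires −α(T_deep − T_surf) + β(S_deep − S_surf′) = 0.
S_surf′ = S_deep − (α/β)·ΔT = 21.80 − (2.3 × 10⁻⁴/7.4 × 10⁻⁴)·(-6.6) = 23.8514 psu.
Increase required: 23.8514 − 20.83 = 3.0214 psu.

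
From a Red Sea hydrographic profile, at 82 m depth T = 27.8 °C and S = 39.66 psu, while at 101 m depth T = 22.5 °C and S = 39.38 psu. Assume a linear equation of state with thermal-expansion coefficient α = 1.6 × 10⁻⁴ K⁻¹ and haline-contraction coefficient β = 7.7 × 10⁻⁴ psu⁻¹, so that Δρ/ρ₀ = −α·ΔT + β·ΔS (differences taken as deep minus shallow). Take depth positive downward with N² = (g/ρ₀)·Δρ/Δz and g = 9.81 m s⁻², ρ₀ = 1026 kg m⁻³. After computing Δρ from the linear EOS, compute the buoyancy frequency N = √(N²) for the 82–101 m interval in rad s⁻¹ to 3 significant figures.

ΔT = -5.3 K, ΔS = -0.28 psu (deep − shallow).
Δρ/ρ₀ = −αΔT + βΔS = 8.48 × 10⁻⁴ − 2.156 × 10⁻⁴ = 6.324 × 10⁻⁴, so Δρ ≈ 0.6488 kg m⁻³.
N² = (g/ρ₀)·Δρ/Δz = g·(Δρ/ρ₀)/Δz = 9.81 × 6.324 × 10⁻⁴ / 19 = 3.2652 × 10⁻⁴ s⁻².
N = √(3.2652 × 10⁻⁴) = 0.018070 rad s⁻¹ ≈ 0.0181 rad s⁻¹.

0.0181 rad s⁻¹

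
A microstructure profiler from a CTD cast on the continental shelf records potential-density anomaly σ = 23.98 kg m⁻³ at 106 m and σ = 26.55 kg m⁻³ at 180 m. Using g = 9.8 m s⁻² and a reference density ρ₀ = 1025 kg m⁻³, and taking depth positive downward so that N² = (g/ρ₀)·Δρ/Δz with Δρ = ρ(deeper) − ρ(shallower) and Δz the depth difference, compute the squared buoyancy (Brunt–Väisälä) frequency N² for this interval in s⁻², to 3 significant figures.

Δρ = 1026.55 − 1023.98 = 2.57 kg m⁻³ over Δz = 180 − 106 = 74 m.
N² = (9.8/1025) × (2.57/74) = 3.3205 × 10⁻⁴ s⁻² ≈ 3.32 × 10⁻⁴ s⁻².
Since Δρ > 0 the layer is stably stratified.

3.32 × 10⁻⁴ s⁻²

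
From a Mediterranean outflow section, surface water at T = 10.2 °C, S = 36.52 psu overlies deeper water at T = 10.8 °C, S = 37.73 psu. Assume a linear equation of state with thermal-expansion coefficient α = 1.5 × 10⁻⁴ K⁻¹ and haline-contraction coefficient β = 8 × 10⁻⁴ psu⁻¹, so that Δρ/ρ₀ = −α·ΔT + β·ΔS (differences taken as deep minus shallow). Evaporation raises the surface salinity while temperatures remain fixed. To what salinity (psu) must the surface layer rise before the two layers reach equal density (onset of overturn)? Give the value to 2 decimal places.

Neutral buoyancy requires −α(T_deep − T_surf) + β(S_deep − S_surf′) = 0.
S_surf′ = S_deep − (α/β)·ΔT = 37.73 − (1.5 × 10⁻⁴/8 × 10⁻⁴)·(+0.6) = 37.6175 psu.
Increase required: 37.6175 − 36.52 = 1.0975 psu.

37.62 psu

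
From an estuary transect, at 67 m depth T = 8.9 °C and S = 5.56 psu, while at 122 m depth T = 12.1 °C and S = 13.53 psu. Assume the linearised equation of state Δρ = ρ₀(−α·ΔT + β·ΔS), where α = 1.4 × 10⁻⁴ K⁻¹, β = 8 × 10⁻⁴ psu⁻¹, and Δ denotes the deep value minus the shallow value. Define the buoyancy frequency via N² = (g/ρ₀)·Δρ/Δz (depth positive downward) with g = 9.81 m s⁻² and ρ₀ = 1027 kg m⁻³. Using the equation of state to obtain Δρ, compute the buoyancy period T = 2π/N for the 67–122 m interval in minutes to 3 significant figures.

3.22 min

ΔT = +3.2 K, ΔS = +7.97 psu (deep − shallow).
Δρ/ρ₀ = −αΔT + βΔS = -4.48 × 10⁻⁴ + 6.376 × 10⁻³ = 5.928 × 10⁻³, so Δρ ≈ 6.088 kg m⁻³.
N² = (g/ρ₀)·Δρ/Δz = g·(Δρ/ρ₀)/Δz = 9.81 × 5.928 × 10⁻³ / 55 = 1.0573 × 10⁻³ s⁻².
N = √(1.0573 × 10⁻³) = 0.032516 rad s⁻¹ → T = 2π/N = 193.23 s = 3.2205 min ≈ 3.22 min.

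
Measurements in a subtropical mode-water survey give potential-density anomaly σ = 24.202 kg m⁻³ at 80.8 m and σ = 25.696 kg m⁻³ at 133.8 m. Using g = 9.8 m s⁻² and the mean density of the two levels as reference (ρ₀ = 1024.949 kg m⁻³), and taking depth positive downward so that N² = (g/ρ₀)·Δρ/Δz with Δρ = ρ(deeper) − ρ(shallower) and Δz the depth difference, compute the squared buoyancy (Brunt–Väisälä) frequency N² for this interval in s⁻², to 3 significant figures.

Δρ = 1025.696 − 1024.202 = 1.494 kg m⁻³ over Δz = 133.8 − 80.8 = 53 m.
N² = (9.8/1024.949) × (1.494/53) = 2.6952 × 10⁻⁴ s⁻² ≈ 2.70 × 10⁻⁴ s⁻².

2.70 × 10⁻⁴ s⁻²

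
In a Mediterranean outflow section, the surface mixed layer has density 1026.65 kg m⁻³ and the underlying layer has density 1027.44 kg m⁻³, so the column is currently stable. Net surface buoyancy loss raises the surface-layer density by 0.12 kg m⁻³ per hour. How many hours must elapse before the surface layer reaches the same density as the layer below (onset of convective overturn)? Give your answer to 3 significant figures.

6.58 hours

Density deficit of the surface layer: 1027.44 − 1026.65 = 0.79 kg m⁻³.
Required change = 0.79 / 0.12 = 6.58 hours.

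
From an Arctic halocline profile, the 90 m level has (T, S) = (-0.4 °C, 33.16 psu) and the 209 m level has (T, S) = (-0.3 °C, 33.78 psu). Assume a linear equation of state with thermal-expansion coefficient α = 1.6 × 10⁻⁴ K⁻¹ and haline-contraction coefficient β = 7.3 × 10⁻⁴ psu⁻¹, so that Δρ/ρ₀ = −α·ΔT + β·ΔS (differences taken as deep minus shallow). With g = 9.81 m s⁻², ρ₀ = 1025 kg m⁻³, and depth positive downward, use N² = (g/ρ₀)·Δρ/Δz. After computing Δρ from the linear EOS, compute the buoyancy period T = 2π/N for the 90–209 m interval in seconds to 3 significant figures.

1.05 × 10³ s

ΔT = +0.1 K, ΔS = +0.62 psu (deep − shallow).
Δρ/ρ₀ = −αΔT + βΔS = -1.60 × 10⁻⁵ + 4.526 × 10⁻⁴ = 4.366 × 10⁻⁴, so Δρ ≈ 0.4475 kg m⁻³.
N² = (g/ρ₀)·Δρ/Δz = g·(Δρ/ρ₀)/Δz = 9.81 × 4.366 × 10⁻⁴ / 119 = 3.5992 × 10⁻⁵ s⁻².
N = √(3.5992 × 10⁻⁵) = 5.9993 × 10⁻³ rad s⁻¹ → T = 2π/N = 1.0473 × 10³ s ≈ 1.05 × 10³ s.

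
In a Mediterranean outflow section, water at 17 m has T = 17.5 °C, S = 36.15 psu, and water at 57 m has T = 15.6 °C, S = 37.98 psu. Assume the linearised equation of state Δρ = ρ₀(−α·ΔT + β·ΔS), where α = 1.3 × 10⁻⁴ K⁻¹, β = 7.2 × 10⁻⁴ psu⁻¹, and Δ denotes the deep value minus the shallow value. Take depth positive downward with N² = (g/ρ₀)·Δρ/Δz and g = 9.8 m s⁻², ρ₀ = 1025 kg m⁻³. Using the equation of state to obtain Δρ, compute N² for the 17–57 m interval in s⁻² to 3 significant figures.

3.83 × 10⁻⁴ s⁻²

ΔT = -1.9 K, ΔS = +1.83 psu (deep − shallow).
Δρ/ρ₀ = −αΔT + βΔS = 2.47 × 10⁻⁴ + 1.3176 × 10⁻³ = 1.5646 × 10⁻³, so Δρ ≈ 1.604 kg m⁻³.
N² = (g/ρ₀)·Δρ/Δz = g·(Δρ/ρ₀)/Δz = 9.8 × 1.5646 × 10⁻³ / 40 = 3.8333 × 10⁻⁴ s⁻² ≈ 3.83 × 10⁻⁴ s⁻².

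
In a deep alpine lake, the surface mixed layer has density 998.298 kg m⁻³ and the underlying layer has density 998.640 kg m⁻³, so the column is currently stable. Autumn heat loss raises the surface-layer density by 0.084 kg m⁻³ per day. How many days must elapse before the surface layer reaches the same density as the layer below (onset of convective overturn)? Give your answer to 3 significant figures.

4.07 days

Density deficit of the surface layer: 998.640 − 998.298 = 0.342 kg m⁻³.
Required change = 0.342 / 0.084 = 4.07 days.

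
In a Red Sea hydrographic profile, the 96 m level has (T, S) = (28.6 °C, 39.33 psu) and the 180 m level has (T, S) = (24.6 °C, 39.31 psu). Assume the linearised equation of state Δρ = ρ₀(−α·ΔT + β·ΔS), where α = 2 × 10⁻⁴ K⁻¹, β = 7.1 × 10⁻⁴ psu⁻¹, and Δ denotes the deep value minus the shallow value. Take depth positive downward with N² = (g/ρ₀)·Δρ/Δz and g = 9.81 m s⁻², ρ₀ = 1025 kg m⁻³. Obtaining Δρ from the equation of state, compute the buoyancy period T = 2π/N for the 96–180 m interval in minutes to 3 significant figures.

ΔT = -4.0 K, ΔS = -0.02 psu (deep − shallow).
Δρ/ρ₀ = −αΔT + βΔS = 8.00 × 10⁻⁴ − 1.42 × 10⁻⁵ = 7.858 × 10⁻⁴, so Δρ ≈ 0.8054 kg m⁻³.
N² = (g/ρ₀)·Δρ/Δz = g·(Δρ/ρ₀)/Δz = 9.81 × 7.858 × 10⁻⁴ / 84 = 9.1770 × 10⁻⁵ s⁻².
N = √(9.1770 × 10⁻⁵) = 9.5797 × 10⁻³ rad s⁻¹ → T = 2π/N = 655.89 s = 10.931 min ≈ 10.9 min.

10.9 min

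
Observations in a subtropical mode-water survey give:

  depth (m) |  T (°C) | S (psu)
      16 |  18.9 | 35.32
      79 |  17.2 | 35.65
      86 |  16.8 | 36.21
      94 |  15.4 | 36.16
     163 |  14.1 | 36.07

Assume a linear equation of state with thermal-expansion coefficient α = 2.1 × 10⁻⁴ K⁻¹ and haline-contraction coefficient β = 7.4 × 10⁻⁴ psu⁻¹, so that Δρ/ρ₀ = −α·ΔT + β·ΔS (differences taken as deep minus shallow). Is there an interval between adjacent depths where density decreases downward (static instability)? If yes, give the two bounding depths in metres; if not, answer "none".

none

Evaluate Δρ/ρ₀ = −αΔT + βΔS across each adjacent pair:
  16–79 m: −αΔT+βΔS = −(2.1 × 10⁻⁴)(-1.7)+(7.4 × 10⁻⁴)(+0.33) = 6.0 × 10⁻⁴ → stable
  79–86 m: −αΔT+βΔS = −(2.1 × 10⁻⁴)(-0.4)+(7.4 × 10⁻⁴)(+0.56) = 5.0 × 10⁻⁴ → stable
  86–94 m: −αΔT+βΔS = −(2.1 × 10⁻⁴)(-1.4)+(7.4 × 10⁻⁴)(-0.05) = 2.6 × 10⁻⁴ → stable
  94–163 m: −αΔT+βΔS = −(2.1 × 10⁻⁴)(-1.3)+(7.4 × 10⁻⁴)(-0.09) = 2.1 × 10⁻⁴ → stable
Every interval has Δρ > 0: the column is stably stratified throughout.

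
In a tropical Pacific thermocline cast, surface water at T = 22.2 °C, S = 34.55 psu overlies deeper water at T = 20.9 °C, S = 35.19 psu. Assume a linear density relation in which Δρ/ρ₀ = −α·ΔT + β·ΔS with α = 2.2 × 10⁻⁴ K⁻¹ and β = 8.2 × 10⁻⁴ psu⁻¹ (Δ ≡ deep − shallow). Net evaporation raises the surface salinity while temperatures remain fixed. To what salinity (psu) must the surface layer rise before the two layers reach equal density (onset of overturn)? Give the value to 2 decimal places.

Neutral buoyancy requires −α(T_deep − T_surf) + β(S_deep − S_surf′) = 0.
S_surf′ = S_deep − (α/β)·ΔT = 35.19 − (2.2 × 10⁻⁴/8.2 × 10⁻⁴)·(-1.3) = 35.5388 psu.
Increase required: 35.5388 − 34.55 = 0.9888 psu.

35.54 psu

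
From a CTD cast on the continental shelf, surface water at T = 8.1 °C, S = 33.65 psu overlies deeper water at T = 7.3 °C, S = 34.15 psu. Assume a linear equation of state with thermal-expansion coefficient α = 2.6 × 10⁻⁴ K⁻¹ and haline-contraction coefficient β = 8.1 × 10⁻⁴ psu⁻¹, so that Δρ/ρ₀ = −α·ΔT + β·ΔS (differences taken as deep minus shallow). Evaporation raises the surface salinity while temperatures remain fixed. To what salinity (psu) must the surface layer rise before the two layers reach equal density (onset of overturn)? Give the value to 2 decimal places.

Neutral buoyancy requires −α(T_deep − T_surf) + β(S_deep − S_surf′) = 0.
S_surf′ = S_deep − (α/β)·ΔT = 34.15 − (2.6 × 10⁻⁴/8.1 × 10⁻⁴)·(-0.8) = 34.4068 psu.
Increase required: 34.4068 − 33.65 = 0.7568 psu.

34.41 psu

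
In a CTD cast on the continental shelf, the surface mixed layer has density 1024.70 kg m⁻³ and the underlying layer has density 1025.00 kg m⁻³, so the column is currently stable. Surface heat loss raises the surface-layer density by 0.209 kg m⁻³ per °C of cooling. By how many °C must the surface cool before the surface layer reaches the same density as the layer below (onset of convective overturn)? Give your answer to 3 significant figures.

1.44 °C

Density deficit of the surface layer: 1025.00 − 1024.70 = 0.3 kg m⁻³.
Required change = 0.3 / 0.209 = 1.44 °C.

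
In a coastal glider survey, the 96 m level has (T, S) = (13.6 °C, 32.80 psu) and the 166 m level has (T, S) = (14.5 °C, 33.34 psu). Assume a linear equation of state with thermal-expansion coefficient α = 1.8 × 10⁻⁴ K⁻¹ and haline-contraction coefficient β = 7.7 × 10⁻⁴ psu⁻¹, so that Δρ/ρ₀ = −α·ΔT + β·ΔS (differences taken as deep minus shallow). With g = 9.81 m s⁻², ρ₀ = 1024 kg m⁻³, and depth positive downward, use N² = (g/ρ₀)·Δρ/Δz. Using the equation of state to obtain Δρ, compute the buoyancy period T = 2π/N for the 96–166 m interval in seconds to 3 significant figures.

1.05 × 10³ s

ΔT = +0.9 K, ΔS = +0.54 psu (deep − shallow).
Δρ/ρ₀ = −αΔT + βΔS = -1.62 × 10⁻⁴ + 4.158 × 10⁻⁴ = 2.538 × 10⁻⁴, so Δρ ≈ 0.2599 kg m⁻³.
N² = (g/ρ₀)·Δρ/Δz = g·(Δρ/ρ₀)/Δz = 9.81 × 2.538 × 10⁻⁴ / 70 = 3.5568 × 10⁻⁵ s⁻².
N = √(3.5568 × 10⁻⁵) = 5.9639 × 10⁻³ rad s⁻¹ → T = 2π/N = 1.0535 × 10³ s ≈ 1.05 × 10³ s.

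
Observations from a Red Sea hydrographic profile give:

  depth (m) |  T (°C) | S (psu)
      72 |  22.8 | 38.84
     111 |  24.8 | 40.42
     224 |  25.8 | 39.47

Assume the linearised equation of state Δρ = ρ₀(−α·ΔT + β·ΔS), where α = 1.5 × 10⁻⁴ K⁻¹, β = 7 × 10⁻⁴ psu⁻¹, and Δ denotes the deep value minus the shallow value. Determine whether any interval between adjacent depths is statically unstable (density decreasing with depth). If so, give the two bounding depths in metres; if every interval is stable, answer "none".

Evaluate Δρ/ρ₀ = −αΔT + βΔS across each adjacent pair:
  72–111 m: −αΔT+βΔS = −(1.5 × 10⁻⁴)(+2.0)+(7 × 10⁻⁴)(+1.58) = 8.1 × 10⁻⁴ → stable
  111–224 m: −αΔT+βΔS = −(1.5 × 10⁻⁴)(+1.0)+(7 × 10⁻⁴)(-0.95) = -8.1 × 10⁻⁴ → UNSTABLE
The 111–224 m interval has Δρ < 0: lighter water underlies denser water.

111–224 m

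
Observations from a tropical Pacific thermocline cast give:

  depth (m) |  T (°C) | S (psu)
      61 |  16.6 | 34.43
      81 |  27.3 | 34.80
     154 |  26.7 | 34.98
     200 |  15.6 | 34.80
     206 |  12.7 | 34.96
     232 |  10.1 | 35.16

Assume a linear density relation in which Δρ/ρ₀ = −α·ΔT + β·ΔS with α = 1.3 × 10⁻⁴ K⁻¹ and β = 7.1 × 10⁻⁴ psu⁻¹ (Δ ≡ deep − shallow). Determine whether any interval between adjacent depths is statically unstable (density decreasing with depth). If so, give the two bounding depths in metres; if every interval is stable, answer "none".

Evaluate Δρ/ρ₀ = −αΔT + βΔS across each adjacent pair:
  61–81 m: −αΔT+βΔS = −(1.3 × 10⁻⁴)(+10.7)+(7.1 × 10⁻⁴)(+0.37) = -1.1 × 10⁻³ → UNSTABLE
  81–154 m: −αΔT+βΔS = −(1.3 × 10⁻⁴)(-0.6)+(7.1 × 10⁻⁴)(+0.18) = 2.1 × 10⁻⁴ → stable
  154–200 m: −αΔT+βΔS = −(1.3 × 10⁻⁴)(-11.1)+(7.1 × 10⁻⁴)(-0.18) = 1.3 × 10⁻³ → stable
  200–206 m: −αΔT+βΔS = −(1.3 × 10⁻⁴)(-2.9)+(7.1 × 10⁻⁴)(+0.16) = 4.9 × 10⁻⁴ → stable
  206–232 m: −αΔT+βΔS = −(1.3 × 10⁻⁴)(-2.6)+(7.1 × 10⁻⁴)(+0.20) = 4.8 × 10⁻⁴ → stable
The 61–81 m interval has Δρ < 0: lighter water underlies denser water.

61–81 m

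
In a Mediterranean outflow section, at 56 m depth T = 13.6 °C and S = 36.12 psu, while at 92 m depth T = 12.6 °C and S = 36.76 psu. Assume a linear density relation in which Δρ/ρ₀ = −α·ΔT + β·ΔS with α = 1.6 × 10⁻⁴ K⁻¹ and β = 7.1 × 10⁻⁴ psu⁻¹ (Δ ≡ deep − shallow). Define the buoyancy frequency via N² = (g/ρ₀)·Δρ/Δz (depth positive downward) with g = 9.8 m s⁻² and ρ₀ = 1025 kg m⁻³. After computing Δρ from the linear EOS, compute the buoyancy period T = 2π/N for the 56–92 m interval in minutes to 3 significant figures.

ΔT = -1.0 K, ΔS = +0.64 psu (deep − shallow).
Δρ/ρ₀ = −αΔT + βΔS = 1.60 × 10⁻⁴ + 4.544 × 10⁻⁴ = 6.144 × 10⁻⁴, so Δρ ≈ 0.6298 kg m⁻³.
N² = (g/ρ₀)·Δρ/Δz = g·(Δρ/ρ₀)/Δz = 9.8 × 6.144 × 10⁻⁴ / 36 = 1.6725 × 10⁻⁴ s⁻².
N = √(1.6725 × 10⁻⁴) = 0.012933 rad s⁻¹ → T = 2π/N = 485.83 s = 8.0972 min ≈ 8.10 min.

8.10 min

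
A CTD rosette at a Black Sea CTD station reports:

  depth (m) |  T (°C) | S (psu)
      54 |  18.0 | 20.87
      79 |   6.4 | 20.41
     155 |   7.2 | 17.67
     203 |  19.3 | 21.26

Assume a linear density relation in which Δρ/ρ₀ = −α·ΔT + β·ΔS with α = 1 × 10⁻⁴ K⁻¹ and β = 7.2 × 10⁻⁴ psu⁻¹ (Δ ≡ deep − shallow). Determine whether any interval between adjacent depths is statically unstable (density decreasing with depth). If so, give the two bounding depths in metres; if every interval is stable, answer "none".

79–155 m

Evaluate Δρ/ρ₀ = −αΔT + βΔS across each adjacent pair:
  54–79 m: −αΔT+βΔS = −(1 × 10⁻⁴)(-11.6)+(7.2 × 10⁻⁴)(-0.46) = 8.3 × 10⁻⁴ → stable
  79–155 m: −αΔT+βΔS = −(1 × 10⁻⁴)(+0.8)+(7.2 × 10⁻⁴)(-2.74) = -2.1 × 10⁻³ → UNSTABLE
  155–203 m: −αΔT+βΔS = −(1 × 10⁻⁴)(+12.1)+(7.2 × 10⁻⁴)(+3.59) = 1.4 × 10⁻³ → stable
The 79–155 m interval has Δρ < 0: lighter water underlies denser water.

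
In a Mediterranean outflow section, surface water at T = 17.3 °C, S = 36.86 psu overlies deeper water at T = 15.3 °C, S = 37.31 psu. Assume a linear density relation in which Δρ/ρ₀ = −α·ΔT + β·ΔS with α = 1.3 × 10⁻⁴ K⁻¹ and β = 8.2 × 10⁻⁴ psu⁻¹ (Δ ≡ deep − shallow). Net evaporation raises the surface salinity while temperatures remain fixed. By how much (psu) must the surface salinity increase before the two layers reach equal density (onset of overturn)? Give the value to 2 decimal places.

0.77 psu

Neutral buoyancy requires −α(T_deep − T_surf) + β(S_deep − S_surf′) = 0.
S_surf′ = S_deep − (α/β)·ΔT = 37.31 − (1.3 × 10⁻⁴/8.2 × 10⁻⁴)·(-2.0) = 37.6271 psu.
Increase required: 37.6271 − 36.86 = 0.7671 psu.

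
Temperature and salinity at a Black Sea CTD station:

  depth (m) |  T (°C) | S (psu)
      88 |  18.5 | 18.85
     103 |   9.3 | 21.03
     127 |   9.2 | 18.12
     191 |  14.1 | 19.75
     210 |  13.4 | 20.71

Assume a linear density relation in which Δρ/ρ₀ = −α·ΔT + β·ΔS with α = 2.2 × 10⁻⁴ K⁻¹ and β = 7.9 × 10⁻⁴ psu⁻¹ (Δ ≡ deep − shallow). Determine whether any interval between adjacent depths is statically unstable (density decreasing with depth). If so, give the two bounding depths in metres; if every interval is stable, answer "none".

Evaluate Δρ/ρ₀ = −αΔT + βΔS across each adjacent pair:
  88–103 m: −αΔT+βΔS = −(2.2 × 10⁻⁴)(-9.2)+(7.9 × 10⁻⁴)(+2.18) = 3.7 × 10⁻³ → stable
  103–127 m: −αΔT+βΔS = −(2.2 × 10⁻⁴)(-0.1)+(7.9 × 10⁻⁴)(-2.91) = -2.3 × 10⁻³ → UNSTABLE
  127–191 m: −αΔT+βΔS = −(2.2 × 10⁻⁴)(+4.9)+(7.9 × 10⁻⁴)(+1.63) = 2.1 × 10⁻⁴ → stable
  191–210 m: −αΔT+βΔS = −(2.2 × 10⁻⁴)(-0.7)+(7.9 × 10⁻⁴)(+0.96) = 9.1 × 10⁻⁴ → stable
The 103–127 m interval has Δρ < 0: lighter water underlies denser water.

103–127 m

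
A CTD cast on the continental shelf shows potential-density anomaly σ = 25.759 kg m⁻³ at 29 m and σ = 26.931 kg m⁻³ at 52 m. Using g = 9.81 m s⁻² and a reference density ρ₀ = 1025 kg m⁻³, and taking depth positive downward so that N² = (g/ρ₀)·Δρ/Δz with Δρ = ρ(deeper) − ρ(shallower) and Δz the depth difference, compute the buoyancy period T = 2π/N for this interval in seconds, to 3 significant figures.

Δρ = 1026.931 − 1025.759 = 1.172 kg m⁻³ over Δz = 52 − 29 = 23 m.
N² = (9.81/1025) × (1.172/23) = 4.8769 × 10⁻⁴ s⁻².
N = √(4.8769 × 10⁻⁴) = 0.022084 rad s⁻¹, so T = 2π/N = 284.51 s ≈ 285 s.

285 s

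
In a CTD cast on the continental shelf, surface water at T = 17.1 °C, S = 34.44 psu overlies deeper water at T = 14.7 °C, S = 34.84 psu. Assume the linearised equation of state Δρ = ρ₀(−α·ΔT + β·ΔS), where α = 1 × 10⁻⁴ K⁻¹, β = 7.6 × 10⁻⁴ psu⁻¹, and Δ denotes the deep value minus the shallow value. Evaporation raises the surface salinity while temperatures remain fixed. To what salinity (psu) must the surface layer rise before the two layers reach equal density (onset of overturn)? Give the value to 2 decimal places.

Neutral buoyancy requires −α(T_deep − T_surf) + β(S_deep − S_surf′) = 0.
S_surf′ = S_deep − (α/β)·ΔT = 34.84 − (1 × 10⁻⁴/7.6 × 10⁻⁴)·(-2.4) = 35.1558 psu.
Increase required: 35.1558 − 34.44 = 0.7158 psu.

35.16 psu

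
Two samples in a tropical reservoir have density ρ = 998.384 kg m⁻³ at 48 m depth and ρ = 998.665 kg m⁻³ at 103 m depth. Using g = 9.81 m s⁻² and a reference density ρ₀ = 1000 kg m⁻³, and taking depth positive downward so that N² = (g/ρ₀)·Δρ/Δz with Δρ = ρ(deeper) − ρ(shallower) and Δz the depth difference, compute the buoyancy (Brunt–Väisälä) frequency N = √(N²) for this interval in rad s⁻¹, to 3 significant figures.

Δρ = 998.665 − 998.384 = 0.281 kg m⁻³ over Δz = 103 − 48 = 55 m.
N² = (9.81/1000) × (0.281/55) = 5.0120 × 10⁻⁵ s⁻².
N = √(5.0120 × 10⁻⁵) = 7.0795 × 10⁻³ rad s⁻¹ ≈ 7.08 × 10⁻³ rad s⁻¹.

7.08 × 10⁻³ rad s⁻¹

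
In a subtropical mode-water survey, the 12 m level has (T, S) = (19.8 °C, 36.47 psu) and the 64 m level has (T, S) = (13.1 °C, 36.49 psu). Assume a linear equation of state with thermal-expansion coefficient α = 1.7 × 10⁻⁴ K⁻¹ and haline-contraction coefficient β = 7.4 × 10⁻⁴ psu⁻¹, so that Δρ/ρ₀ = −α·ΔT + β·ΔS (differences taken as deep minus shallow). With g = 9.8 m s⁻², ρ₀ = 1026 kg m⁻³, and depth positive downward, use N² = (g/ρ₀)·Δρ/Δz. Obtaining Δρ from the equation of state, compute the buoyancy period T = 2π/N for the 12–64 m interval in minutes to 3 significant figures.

ΔT = -6.7 K, ΔS = +0.02 psu (deep − shallow).
Δρ/ρ₀ = −αΔT + βΔS = 1.139 × 10⁻³ + 1.48 × 10⁻⁵ = 1.1538 × 10⁻³, so Δρ ≈ 1.184 kg m⁻³.
N² = (g/ρ₀)·Δρ/Δz = g·(Δρ/ρ₀)/Δz = 9.8 × 1.1538 × 10⁻³ / 52 = 2.1745 × 10⁻⁴ s⁻².
N = √(2.1745 × 10⁻⁴) = 0.014746 rad s⁻¹ → T = 2π/N = 426.09 s = 7.1015 min ≈ 7.10 min.

7.10 min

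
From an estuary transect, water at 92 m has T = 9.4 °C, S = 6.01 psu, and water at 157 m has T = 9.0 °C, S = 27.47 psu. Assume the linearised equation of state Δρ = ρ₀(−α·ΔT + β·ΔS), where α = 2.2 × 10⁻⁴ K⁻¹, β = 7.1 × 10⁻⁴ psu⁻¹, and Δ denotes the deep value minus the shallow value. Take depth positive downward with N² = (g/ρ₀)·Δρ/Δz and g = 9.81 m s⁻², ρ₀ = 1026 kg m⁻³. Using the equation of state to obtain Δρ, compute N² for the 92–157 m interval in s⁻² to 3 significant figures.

ΔT = -0.4 K, ΔS = +21.46 psu (deep − shallow).
Δρ/ρ₀ = −αΔT + βΔS = 8.80 × 10⁻⁵ + 0.0152366 = 0.0153246, so Δρ ≈ 15.72 kg m⁻³.
N² = (g/ρ₀)·Δρ/Δz = g·(Δρ/ρ₀)/Δz = 9.81 × 0.0153246 / 65 = 2.3128 × 10⁻³ s⁻² ≈ 2.31 × 10⁻³ s⁻².

2.31 × 10⁻³ s⁻²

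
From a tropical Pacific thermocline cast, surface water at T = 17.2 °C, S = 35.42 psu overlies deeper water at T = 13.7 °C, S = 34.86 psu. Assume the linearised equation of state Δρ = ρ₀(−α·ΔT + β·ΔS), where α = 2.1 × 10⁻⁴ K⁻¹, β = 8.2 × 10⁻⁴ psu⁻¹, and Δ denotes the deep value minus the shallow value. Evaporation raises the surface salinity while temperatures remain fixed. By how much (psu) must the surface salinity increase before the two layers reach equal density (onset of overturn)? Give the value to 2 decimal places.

Neutral buoyancy requires −α(T_deep − T_surf) + β(S_deep − S_surf′) = 0.
S_surf′ = S_deep − (α/β)·ΔT = 34.86 − (2.1 × 10⁻⁴/8.2 × 10⁻⁴)·(-3.5) = 35.7563 psu.
Increase required: 35.7563 − 35.42 = 0.3363 psu.

0.34 psu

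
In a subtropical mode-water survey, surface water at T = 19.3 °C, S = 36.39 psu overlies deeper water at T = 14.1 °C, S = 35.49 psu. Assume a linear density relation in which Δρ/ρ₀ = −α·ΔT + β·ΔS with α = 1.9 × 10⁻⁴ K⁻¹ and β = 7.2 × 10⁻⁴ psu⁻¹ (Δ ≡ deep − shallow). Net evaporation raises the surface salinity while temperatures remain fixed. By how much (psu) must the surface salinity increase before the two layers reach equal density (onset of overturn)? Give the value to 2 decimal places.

0.47 psu

Neutral buoyancy requires −α(T_deep − T_surf) + β(S_deep − S_surf′) = 0.
S_surf′ = S_deep − (α/β)·ΔT = 35.49 − (1.9 × 10⁻⁴/7.2 × 10⁻⁴)·(-5.2) = 36.8622 psu.
Increase required: 36.8622 − 36.39 = 0.4722 psu.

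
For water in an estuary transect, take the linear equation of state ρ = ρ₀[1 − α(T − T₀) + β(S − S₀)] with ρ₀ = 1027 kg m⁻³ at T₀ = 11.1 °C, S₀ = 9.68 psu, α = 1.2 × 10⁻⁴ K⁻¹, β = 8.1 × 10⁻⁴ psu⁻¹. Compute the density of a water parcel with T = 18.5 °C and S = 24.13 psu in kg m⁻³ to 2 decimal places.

T − T₀ = +7.4 K, S − S₀ = +14.45 psu.
Bracket = 1 − α·(+7.4) + β·(+14.45) = 1 + (0.0108165) = 1.0108165.
ρ = 1027 × 1.0108165 = 1038.11 kg m⁻³.

1038.11 kg m⁻³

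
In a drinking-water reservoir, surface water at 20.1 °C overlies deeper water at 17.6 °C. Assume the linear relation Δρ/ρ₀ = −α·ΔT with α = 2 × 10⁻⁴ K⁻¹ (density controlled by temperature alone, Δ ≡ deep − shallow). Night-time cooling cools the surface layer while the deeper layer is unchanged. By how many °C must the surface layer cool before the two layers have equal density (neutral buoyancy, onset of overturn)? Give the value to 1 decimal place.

With temperature the only control, equal density requires T_surf′ = T_deep.
T_surf′ = 17.6 °C.
Cooling required: 20.1 − 17.6 = 2.5 °C.

2.5 °C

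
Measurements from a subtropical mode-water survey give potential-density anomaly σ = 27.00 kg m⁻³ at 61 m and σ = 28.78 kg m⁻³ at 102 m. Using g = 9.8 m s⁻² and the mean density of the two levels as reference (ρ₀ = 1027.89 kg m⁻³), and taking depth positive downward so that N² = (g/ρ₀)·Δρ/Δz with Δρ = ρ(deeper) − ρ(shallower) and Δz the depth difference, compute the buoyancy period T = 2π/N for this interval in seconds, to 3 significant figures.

Δρ = 1028.78 − 1027.00 = 1.78 kg m⁻³ over Δz = 102 − 61 = 41 m.
N² = (9.8/1027.89) × (1.78/41) = 4.1392 × 10⁻⁴ s⁻².
N = √(4.1392 × 10⁻⁴) = 0.020345 rad s⁻¹, so T = 2π/N = 308.83 s ≈ 309 s.
N² > 0, so the interval is statically stable.

309 s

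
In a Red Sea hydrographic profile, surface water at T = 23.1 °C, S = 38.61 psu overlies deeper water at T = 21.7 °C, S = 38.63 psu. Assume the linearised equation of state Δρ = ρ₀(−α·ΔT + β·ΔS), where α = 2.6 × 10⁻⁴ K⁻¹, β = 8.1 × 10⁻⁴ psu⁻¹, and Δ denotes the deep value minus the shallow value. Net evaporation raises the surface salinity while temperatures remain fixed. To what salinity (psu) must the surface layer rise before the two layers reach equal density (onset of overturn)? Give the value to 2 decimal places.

Neutral buoyancy requires −α(T_deep − T_surf) + β(S_deep − S_surf′) = 0.
S_surf′ = S_deep − (α/β)·ΔT = 38.63 − (2.6 × 10⁻⁴/8.1 × 10⁻⁴)·(-1.4) = 39.0794 psu.
Increase required: 39.0794 − 38.61 = 0.4694 psu.

39.08 psu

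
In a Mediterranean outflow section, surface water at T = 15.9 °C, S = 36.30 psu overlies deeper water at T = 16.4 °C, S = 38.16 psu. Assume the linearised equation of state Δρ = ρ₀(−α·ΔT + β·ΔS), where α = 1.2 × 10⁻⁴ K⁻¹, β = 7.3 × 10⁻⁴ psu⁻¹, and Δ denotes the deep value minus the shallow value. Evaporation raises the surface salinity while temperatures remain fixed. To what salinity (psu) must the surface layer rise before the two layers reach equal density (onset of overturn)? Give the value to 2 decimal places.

Neutral buoyancy requires −α(T_deep − T_surf) + β(S_deep − S_surf′) = 0.
S_surf′ = S_deep − (α/β)·ΔT = 38.16 − (1.2 × 10⁻⁴/7.3 × 10⁻⁴)·(+0.5) = 38.0778 psu.
Increase required: 38.0778 − 36.30 = 1.7778 psu.

38.08 psu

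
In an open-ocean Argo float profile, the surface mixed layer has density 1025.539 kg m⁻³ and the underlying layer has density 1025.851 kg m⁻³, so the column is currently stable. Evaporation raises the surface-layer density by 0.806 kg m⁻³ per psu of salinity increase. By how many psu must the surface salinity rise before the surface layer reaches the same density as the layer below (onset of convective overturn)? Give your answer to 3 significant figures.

0.387 psu

Density deficit of the surface layer: 1025.851 − 1025.539 = 0.312 kg m⁻³.
Required change = 0.312 / 0.806 = 0.387 psu.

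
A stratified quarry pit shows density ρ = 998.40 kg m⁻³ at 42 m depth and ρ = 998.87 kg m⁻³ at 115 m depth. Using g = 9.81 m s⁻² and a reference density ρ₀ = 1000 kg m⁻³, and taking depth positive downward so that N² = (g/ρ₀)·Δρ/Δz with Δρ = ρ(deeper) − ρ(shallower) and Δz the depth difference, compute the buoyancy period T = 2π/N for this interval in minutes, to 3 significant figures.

13.2 min

Δρ = 998.87 − 998.40 = 0.47 kg m⁻³ over Δz = 115 − 42 = 73 m.
N² = (9.81/1000) × (0.47/73) = 6.3160 × 10⁻⁵ s⁻².
N = √(6.3160 × 10⁻⁵) = 7.9473 × 10⁻³ rad s⁻¹, so T = 2π/N = 790.61 s = 13.177 min ≈ 13.2 min.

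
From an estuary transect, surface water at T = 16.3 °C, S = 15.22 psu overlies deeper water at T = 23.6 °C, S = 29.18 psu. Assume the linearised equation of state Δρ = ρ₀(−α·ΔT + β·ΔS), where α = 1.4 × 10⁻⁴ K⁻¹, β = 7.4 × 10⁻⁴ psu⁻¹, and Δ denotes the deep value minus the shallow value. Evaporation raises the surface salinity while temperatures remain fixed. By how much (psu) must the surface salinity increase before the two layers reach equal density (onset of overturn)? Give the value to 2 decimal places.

Neutral buoyancy requires −α(T_deep − T_surf) + β(S_deep − S_surf′) = 0.
S_surf′ = S_deep − (α/β)·ΔT = 29.18 − (1.4 × 10⁻⁴/7.4 × 10⁻⁴)·(+7.3) = 27.7989 psu.
Increase required: 27.7989 − 15.22 = 12.5789 psu.

12.58 psu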